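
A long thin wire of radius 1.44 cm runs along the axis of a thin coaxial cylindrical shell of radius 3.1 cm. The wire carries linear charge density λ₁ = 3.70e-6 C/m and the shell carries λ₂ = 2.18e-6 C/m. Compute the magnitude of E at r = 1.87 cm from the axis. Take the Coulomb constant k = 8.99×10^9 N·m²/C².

E ≈ 3.56×10^6 N/C

Choose a coaxial cylinder of radius r = 1.87 cm (arbitrary length L) as the Gaussian surface (between the conductors, 1.44 cm < r < 3.1 cm).
Only the inner wire is enclosed; the outer shell contributes nothing inside itself. λ_enc = λ₁ = 3.70×10^-6 C/m.
Applying ∮E·dA = Q_enc/ε₀ with the end caps contributing no flux:
E = 2k|λ_enc|/r = 2(8.99×10^9)(3.70×10^-6)/(0.0187) = 3.56×10^6 N/C.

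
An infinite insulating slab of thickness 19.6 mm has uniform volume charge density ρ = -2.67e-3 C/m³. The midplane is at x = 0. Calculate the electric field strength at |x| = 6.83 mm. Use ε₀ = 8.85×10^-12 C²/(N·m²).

By symmetry E is perpendicular to the slab. A Gaussian pillbox from −6.83 mm to +6.83 mm (face area A) lies entirely within the slab.
Q_enc = ρ·(2x)·A and flux = 2EA, so 2EA = 2ρxA/ε₀ ⇒ E = |ρ|x/ε₀.
E = (2.67e-3)(0.00683)/(8.85×10^-12) = 2.06e6 N/C.

|E| ≈ 2.06e6 N/C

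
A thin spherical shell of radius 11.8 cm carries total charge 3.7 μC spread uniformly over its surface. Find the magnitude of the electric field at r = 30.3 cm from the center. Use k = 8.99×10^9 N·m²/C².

3.62e5 V/m

By spherical symmetry E is radial; choose a Gaussian sphere of radius r = 30.3 cm (r > 11.8 cm).
The entire shell is enclosed: Q_enc = 3.70e-6 C.
Since E is radial and uniform over the Gaussian sphere, Φ = E·4πr² = Q_enc/ε₀.
E = k|Q_enc|/r² = (8.99×10^9)(3.70×10^-6)/(0.303)² = 3.62×10^5 N/C.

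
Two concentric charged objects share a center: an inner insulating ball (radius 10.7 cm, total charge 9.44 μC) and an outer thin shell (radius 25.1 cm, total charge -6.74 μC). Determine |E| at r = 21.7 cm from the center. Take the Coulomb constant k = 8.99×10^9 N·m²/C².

Take a concentric spherical Gaussian surface of radius r = 21.7 cm (between the bodies, 10.7 cm < r < 25.1 cm).
Only the inner charge is enclosed; the outer shell contributes nothing inside itself. Q_enc = 9.44 μC = 9.44×10^-6 C.
By Gauss's law, ∮E·dA = E·4πr² = Q_enc/ε₀.
E = k|Q_enc|/r² = (8.99×10^9)(9.44×10^-6)/(0.217)² = 1.80e6 N/C.

|E| ≈ 1.80×10^6 N/C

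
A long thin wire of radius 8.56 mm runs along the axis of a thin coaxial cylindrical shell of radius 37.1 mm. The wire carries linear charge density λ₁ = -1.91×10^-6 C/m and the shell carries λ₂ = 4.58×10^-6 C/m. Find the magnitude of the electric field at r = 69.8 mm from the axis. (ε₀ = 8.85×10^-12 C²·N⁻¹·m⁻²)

By cylindrical symmetry E is radial; use a coaxial Gaussian cylinder of radius 69.8 mm and length L (r > 37.1 mm, enclosing both).
λ_enc = λ₁ + λ₂ = (-1.91×10^-6) + (4.58e-6) = 2.67×10^-6 C/m.
Applying ∮E·dA = Q_enc/ε₀ with the end caps contributing no flux:
E = |λ_enc|/(2πε₀r) = (2.67×10^-6)/(2π·8.85×10^-12·0.0698) = 6.88×10^5 N/C.

6.88×10^5 N/C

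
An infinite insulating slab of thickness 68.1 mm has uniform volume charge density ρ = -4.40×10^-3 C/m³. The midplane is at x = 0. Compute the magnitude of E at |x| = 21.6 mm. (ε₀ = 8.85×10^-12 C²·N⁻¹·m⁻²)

E ≈ 1.07×10^7 V/m

By symmetry E is perpendicular to the slab. A Gaussian pillbox from −21.6 mm to +21.6 mm (face area A) lies entirely within the slab.
Q_enc = ρ·(2x)·A and flux = 2EA, so 2EA = 2ρxA/ε₀ ⇒ E = |ρ|x/ε₀.
E = (4.40×10^-3)(0.0216)/(8.85×10^-12) = 1.07×10^7 N/C.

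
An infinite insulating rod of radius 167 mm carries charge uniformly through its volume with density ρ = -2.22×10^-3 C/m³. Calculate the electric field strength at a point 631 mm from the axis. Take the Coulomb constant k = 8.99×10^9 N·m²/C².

Choose a coaxial cylinder of radius r = 631 mm (arbitrary length L) as the Gaussian surface (r > 167 mm, full cross-section enclosed).
λ_enc = ρ·πR² = (-2.22×10^-3)π(0.167)² = -1.945e-4 C/m.
Applying ∮E·dA = Q_enc/ε₀ with the end caps contributing no flux:
E = 2k|λ_enc|/r = 2(8.99×10^9)(1.945×10^-4)/(0.631) = 5.54e6 N/C.

|E| = 5.54×10^6 V/m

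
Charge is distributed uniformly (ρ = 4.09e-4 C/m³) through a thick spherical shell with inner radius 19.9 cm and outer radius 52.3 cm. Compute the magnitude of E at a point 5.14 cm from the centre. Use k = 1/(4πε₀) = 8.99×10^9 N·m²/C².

Use a concentric Gaussian sphere at r = 5.14 cm (r < 19.9 cm, inside the empty cavity).
No charge is enclosed, so by Gauss's law E·4πr² = 0 ⇒ E = 0.

|E| = 0 V/m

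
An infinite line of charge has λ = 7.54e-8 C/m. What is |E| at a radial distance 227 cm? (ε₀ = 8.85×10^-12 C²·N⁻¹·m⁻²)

By cylindrical symmetry E is radial; use a coaxial Gaussian cylinder of radius 227 cm and length L.
Q_enc = λL, so λ_enc = 7.54e-8 C/m.
Applying ∮E·dA = Q_enc/ε₀ with the end caps contributing no flux:
E = |λ_enc|/(2πε₀r) = (7.54×10^-8)/(2π·8.85×10^-12·2.27) = 597 N/C.

E ≈ 597 N/C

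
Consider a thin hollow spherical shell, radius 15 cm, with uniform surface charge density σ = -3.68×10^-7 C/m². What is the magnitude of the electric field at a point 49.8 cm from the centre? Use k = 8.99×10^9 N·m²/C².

Use a concentric Gaussian sphere at r = 49.8 cm (r > 15 cm).
The entire shell is enclosed: Q_enc = σ·4πR² = (-3.68×10^-7)·4π·(0.15)² = -1.04×10^-7 C.
Applying ∮E·dA = Q_enc/ε₀ with Φ = E(4πr²):
E = k|Q_enc|/r² = (8.99×10^9)(1.04×10^-7)/(0.498)² = 3.77×10^3 N/C.

E ≈ 3.77×10^3 N/C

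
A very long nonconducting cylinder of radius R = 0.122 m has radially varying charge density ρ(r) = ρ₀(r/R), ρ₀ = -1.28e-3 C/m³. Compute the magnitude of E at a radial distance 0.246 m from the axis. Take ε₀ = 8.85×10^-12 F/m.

|E| = 2.92e6 N/C

Take a coaxial cylindrical Gaussian surface of radius r = 0.246 m and length L (r > R, full charge per length enclosed).
λ_enc = 2π ∫₀^R ρ₀(r'/R)^1 r' dr' = 2πρ₀R²/3 = -3.99×10^-5 C/m.
Since E is radial and uniform over the curved surface, Φ = E·2πrL = Q_enc/ε₀ = λ_enc L/ε₀.
E = |λ_enc|/(2πε₀r) = (3.99×10^-5)/(2π·8.85×10^-12·0.246) = 2.92×10^6 N/C.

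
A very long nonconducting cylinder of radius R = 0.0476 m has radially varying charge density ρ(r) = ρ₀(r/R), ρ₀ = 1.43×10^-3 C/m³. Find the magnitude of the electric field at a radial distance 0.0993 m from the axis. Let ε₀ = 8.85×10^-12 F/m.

|E| ≈ 1.23×10^6 N/C

Coaxial Gaussian cylinder, radius r = 0.0993 m, length L (r > R, full charge per length enclosed).
λ_enc = 2π ∫₀^R ρ₀(r'/R)^1 r' dr' = 2πρ₀R²/3 = 6.786e-6 C/m.
By Gauss's law (flux through the curved wall only), E·2πrL = λ_enc L/ε₀.
E = |λ_enc|/(2πε₀r) = (6.786e-6)/(2π·8.85×10^-12·0.0993) = 1.23e6 N/C.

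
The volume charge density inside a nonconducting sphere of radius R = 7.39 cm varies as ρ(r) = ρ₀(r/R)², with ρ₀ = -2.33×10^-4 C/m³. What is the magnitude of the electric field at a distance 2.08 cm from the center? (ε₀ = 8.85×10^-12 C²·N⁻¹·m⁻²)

Take a concentric spherical Gaussian surface of radius r = 2.08 cm (r < R).
Integrate the density: Q_enc = 4π ∫₀^r ρ₀(r'/R)^2 r'² dr' = 4πρ₀ r^5/(5·R²) = -4.175e-10 C.
Gauss's law: E·4πr² = Q_enc/ε₀.
E = |Q_enc|/(4πε₀r²) = (4.175×10^-10)/(4π·8.85×10^-12·(0.0208)²) = 8.68×10^3 N/C.

|E| = 8.68×10^3 N/C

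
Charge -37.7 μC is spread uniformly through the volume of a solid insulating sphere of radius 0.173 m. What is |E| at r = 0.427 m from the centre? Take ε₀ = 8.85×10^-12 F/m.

Take a concentric spherical Gaussian surface of radius r = 0.427 m (r > R, so the entire charge is enclosed).
Q_enc = -37.7 μC = -3.77e-5 C.
Applying ∮E·dA = Q_enc/ε₀ with Φ = E(4πr²):
E = |Q_enc|/(4πε₀r²) = (3.77×10^-5)/(4π·8.85×10^-12·(0.427)²) = 1.86×10^6 N/C.

1.86e6 N/C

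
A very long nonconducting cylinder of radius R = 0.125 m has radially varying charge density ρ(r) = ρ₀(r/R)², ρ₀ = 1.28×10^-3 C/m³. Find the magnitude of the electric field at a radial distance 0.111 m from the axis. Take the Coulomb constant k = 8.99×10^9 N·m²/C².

3.16×10^6 N/C

Take a coaxial cylindrical Gaussian surface of radius r = 0.111 m and length L (r < R).
λ_enc = ∫₀^r ρ(r')·2πr' dr' = (2πρ₀/R²)·r^4/4 = 1.953×10^-5 C/m.
Since E is radial and uniform over the curved surface, Φ = E·2πrL = Q_enc/ε₀ = λ_enc L/ε₀.
E = 2k|λ_enc|/r = 2(8.99×10^9)(1.953e-5)/(0.111) = 3.16×10^6 N/C.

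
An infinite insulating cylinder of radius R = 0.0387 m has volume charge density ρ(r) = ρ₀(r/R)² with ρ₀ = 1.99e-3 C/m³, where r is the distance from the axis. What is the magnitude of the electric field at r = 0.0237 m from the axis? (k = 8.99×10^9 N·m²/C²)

E = 5.00×10^5 V/m

Coaxial Gaussian cylinder, radius r = 0.0237 m, length L (r < R).
Integrating ρ over the cross-section to radius r: λ_enc = (2πρ₀/R²) ∫₀^r r'^3 dr' = 2πρ₀ r^4/(4·R²) = 6.585e-7 C/m.
Gauss's law: E·2πrL = λ_enc L/ε₀.
E = 2k|λ_enc|/r = 2(8.99×10^9)(6.585×10^-7)/(0.0237) = 5.00×10^5 N/C.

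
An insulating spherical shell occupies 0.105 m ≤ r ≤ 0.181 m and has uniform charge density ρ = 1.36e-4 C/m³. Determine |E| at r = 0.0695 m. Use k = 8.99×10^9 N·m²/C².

E = 0

By spherical symmetry E is radial; choose a Gaussian sphere of radius r = 0.0695 m (r < 0.105 m, inside the empty cavity).
No charge is enclosed, so by Gauss's law E·4πr² = 0 ⇒ E = 0.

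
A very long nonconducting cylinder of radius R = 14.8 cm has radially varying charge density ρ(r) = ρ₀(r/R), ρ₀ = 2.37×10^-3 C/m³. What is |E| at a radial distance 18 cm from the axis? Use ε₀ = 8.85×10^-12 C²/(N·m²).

Coaxial Gaussian cylinder, radius r = 18 cm, length L (r > R, full charge per length enclosed).
λ_enc = 2π ∫₀^R ρ₀(r'/R)^1 r' dr' = 2πρ₀R²/3 = 1.087e-4 C/m.
Gauss's law: E·2πrL = λ_enc L/ε₀.
E = |λ_enc|/(2πε₀r) = (1.087×10^-4)/(2π·8.85×10^-12·0.18) = 1.09×10^7 N/C.

|E| = 1.09e7 N/C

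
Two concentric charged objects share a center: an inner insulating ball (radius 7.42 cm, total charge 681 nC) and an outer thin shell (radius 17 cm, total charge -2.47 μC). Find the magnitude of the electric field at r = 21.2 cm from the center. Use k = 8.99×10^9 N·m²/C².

Symmetry ⇒ E = E(r) r̂. Gaussian sphere of radius r = 21.2 cm (r > 17 cm, enclosing both).
Q_enc = (681 nC) + (-2.47 μC) = -1.789×10^-6 C.
Applying ∮E·dA = Q_enc/ε₀ with Φ = E(4πr²):
E = k|Q_enc|/r² = (8.99×10^9)(1.789×10^-6)/(0.212)² = 3.58×10^5 N/C.

E = 3.58e5 V/m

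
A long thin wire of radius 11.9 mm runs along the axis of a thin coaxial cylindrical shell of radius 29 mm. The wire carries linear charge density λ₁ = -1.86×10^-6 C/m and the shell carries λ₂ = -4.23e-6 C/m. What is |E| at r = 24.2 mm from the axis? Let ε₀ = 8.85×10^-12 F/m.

Choose a coaxial cylinder of radius r = 24.2 mm (arbitrary length L) as the Gaussian surface (between the conductors, 11.9 mm < r < 29 mm).
Only the inner wire is enclosed; the outer shell contributes nothing inside itself. λ_enc = λ₁ = -1.86e-6 C/m.
Applying ∮E·dA = Q_enc/ε₀ with the end caps contributing no flux:
E = |λ_enc|/(2πε₀r) = (1.86×10^-6)/(2π·8.85×10^-12·0.0242) = 1.38e6 N/C.

|E| = 1.38×10^6 N/C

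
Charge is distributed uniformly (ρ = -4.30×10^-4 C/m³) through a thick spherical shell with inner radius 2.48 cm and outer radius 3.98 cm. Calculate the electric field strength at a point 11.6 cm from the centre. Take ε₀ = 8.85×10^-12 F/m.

E ≈ 5.75×10^4 N/C

By spherical symmetry E is radial; choose a Gaussian sphere of radius r = 11.6 cm (r > 3.98 cm, enclosing the whole shell).
Q_enc = ρ·(4π/3)(b³ − a³) = (-4.30×10^-4)·(4π/3)·((0.0398)³ − (0.0248)³) = -8.608e-8 C.
Applying ∮E·dA = Q_enc/ε₀ with Φ = E(4πr²):
E = |Q_enc|/(4πε₀r²) = (8.608×10^-8)/(4π·8.85×10^-12·(0.116)²) = 5.75×10^4 N/C.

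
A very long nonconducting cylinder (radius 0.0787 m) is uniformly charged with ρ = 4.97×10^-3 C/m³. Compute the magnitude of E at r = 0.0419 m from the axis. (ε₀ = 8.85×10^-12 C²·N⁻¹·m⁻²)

|E| ≈ 1.18e7 N/C

By cylindrical symmetry E is radial; use a coaxial Gaussian cylinder of radius 0.0419 m and length L (r < R).
Enclosed charge per unit length: λ_enc = ρ·πr² = (4.97e-3)π(0.0419)² = 2.741×10^-5 C/m.
Gauss's law: E·2πrL = λ_enc L/ε₀.
E = |λ_enc|/(2πε₀r) = (2.741×10^-5)/(2π·8.85×10^-12·0.0419) = 1.18×10^7 N/C.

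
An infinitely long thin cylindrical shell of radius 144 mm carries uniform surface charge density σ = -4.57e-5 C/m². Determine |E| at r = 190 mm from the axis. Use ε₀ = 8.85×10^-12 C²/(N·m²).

3.91×10^6 N/C

Coaxial Gaussian cylinder, radius r = 190 mm, length L (r > 144 mm).
The whole shell is enclosed: λ_enc = σ·2πR = (-4.57×10^-5)·2π·(0.144) = -4.135×10^-5 C/m.
By Gauss's law (flux through the curved wall only), E·2πrL = λ_enc L/ε₀.
E = |λ_enc|/(2πε₀r) = (4.135e-5)/(2π·8.85×10^-12·0.19) = 3.91×10^6 N/C.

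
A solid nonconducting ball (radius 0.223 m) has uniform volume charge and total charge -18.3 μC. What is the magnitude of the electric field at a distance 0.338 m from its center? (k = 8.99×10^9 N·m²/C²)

|E| ≈ 1.44e6 N/C

By spherical symmetry E is radial; choose a Gaussian sphere of radius r = 0.338 m (r > R, so the entire charge is enclosed).
Q_enc = -18.3 μC = -1.83×10^-5 C.
Gauss's law: E·4πr² = Q_enc/ε₀.
E = k|Q_enc|/r² = (8.99×10^9)(1.83×10^-5)/(0.338)² = 1.44×10^6 N/C.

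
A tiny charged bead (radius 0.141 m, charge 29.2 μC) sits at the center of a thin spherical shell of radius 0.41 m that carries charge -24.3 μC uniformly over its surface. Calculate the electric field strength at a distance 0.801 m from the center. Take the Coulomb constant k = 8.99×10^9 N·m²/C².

|E| = 6.87×10^4 V/m

Symmetry ⇒ E = E(r) r̂. Gaussian sphere of radius r = 0.801 m (r > 0.41 m, enclosing both).
Q_enc = (29.2 μC) + (-24.3 μC) = 4.90×10^-6 C.
By Gauss's law, ∮E·dA = E·4πr² = Q_enc/ε₀.
E = k|Q_enc|/r² = (8.99×10^9)(4.90e-6)/(0.801)² = 6.87×10^4 N/C.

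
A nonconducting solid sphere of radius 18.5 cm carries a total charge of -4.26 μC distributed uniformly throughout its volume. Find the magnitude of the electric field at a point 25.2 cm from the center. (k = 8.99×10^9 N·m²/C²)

By spherical symmetry E is radial; choose a Gaussian sphere of radius r = 25.2 cm (r > R, so the entire charge is enclosed).
Q_enc = -4.26 μC = -4.26e-6 C.
Since E is radial and uniform over the Gaussian sphere, Φ = E·4πr² = Q_enc/ε₀.
E = k|Q_enc|/r² = (8.99×10^9)(4.26×10^-6)/(0.252)² = 6.03×10^5 N/C.

|E| ≈ 6.03e5 N/C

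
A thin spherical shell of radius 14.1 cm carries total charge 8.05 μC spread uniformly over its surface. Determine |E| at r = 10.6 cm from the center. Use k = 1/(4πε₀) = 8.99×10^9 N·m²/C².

Symmetry ⇒ E = E(r) r̂. Gaussian sphere of radius r = 10.6 cm (inside the shell, r < 14.1 cm).
All the charge is outside the Gaussian surface: Q_enc = 0, hence E = 0 everywhere inside the shell.

E = 0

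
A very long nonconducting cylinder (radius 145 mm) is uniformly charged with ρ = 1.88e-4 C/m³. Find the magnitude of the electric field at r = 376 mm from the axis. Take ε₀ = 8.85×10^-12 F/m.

E ≈ 5.94×10^5 N/C

By cylindrical symmetry E is radial; use a coaxial Gaussian cylinder of radius 376 mm and length L (r > 145 mm, full cross-section enclosed).
λ_enc = ρ·πR² = (1.88e-4)π(0.145)² = 1.242×10^-5 C/m.
Applying ∮E·dA = Q_enc/ε₀ with the end caps contributing no flux:
E = |λ_enc|/(2πε₀r) = (1.242e-5)/(2π·8.85×10^-12·0.376) = 5.94e5 N/C.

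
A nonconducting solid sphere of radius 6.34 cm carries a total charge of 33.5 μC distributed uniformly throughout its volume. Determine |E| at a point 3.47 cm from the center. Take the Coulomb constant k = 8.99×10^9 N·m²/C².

Take a concentric spherical Gaussian surface of radius r = 3.47 cm (r < R).
For a uniform sphere the enclosed fraction is (r/R)³, so Q_enc = (33.5 μC)(0.0347/0.0634)³ = 5.492×10^-6 C.
Gauss's law: E·4πr² = Q_enc/ε₀.
E = k|Q_enc|/r² = (8.99×10^9)(5.492×10^-6)/(0.0347)² = 4.10×10^7 N/C.

|E| = 4.10×10^7 N/C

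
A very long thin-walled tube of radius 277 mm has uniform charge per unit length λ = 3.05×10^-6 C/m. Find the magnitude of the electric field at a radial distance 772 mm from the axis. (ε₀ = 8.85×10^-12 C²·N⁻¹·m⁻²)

|E| = 7.10×10^4 N/C

Coaxial Gaussian cylinder, radius r = 772 mm, length L (r > 277 mm).
The full line charge is enclosed: λ_enc = 3.05e-6 C/m.
Applying ∮E·dA = Q_enc/ε₀ with the end caps contributing no flux:
E = |λ_enc|/(2πε₀r) = (3.05×10^-6)/(2π·8.85×10^-12·0.772) = 7.10×10^4 N/C.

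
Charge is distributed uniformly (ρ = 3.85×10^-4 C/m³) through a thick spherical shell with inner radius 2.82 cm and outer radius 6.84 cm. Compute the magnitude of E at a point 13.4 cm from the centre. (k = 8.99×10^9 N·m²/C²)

|E| = 2.40e5 N/C

Symmetry ⇒ E = E(r) r̂. Gaussian sphere of radius r = 13.4 cm (r > 6.84 cm, enclosing the whole shell).
Q_enc = ρ·(4π/3)(b³ − a³) = (3.85×10^-4)·(4π/3)·((0.0684)³ − (0.0282)³) = 4.799×10^-7 C.
By Gauss's law, ∮E·dA = E·4πr² = Q_enc/ε₀.
E = k|Q_enc|/r² = (8.99×10^9)(4.799×10^-7)/(0.134)² = 2.40×10^5 N/C.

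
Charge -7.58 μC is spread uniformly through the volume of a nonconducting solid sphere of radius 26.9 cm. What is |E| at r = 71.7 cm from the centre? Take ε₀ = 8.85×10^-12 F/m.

|E| ≈ 1.33×10^5 N/C

Use a concentric Gaussian sphere at r = 71.7 cm (r > R, so the entire charge is enclosed).
Q_enc = -7.58 μC = -7.58e-6 C.
By Gauss's law, ∮E·dA = E·4πr² = Q_enc/ε₀.
E = |Q_enc|/(4πε₀r²) = (7.58e-6)/(4π·8.85×10^-12·(0.717)²) = 1.33×10^5 N/C.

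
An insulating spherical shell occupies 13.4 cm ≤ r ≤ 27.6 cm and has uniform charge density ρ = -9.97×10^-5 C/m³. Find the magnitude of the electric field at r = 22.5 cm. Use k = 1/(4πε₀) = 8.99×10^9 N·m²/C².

Take a concentric spherical Gaussian surface of radius r = 22.5 cm (within the shell material, 13.4 cm < r < 27.6 cm).
Only the shell between 13.4 cm and r is enclosed: Q_enc = ρ·(4π/3)(r³ − a³) = (-9.97e-5)·(4π/3)·((0.225)³ − (0.134)³) = -3.752×10^-6 C.
Applying ∮E·dA = Q_enc/ε₀ with Φ = E(4πr²):
E = k|Q_enc|/r² = (8.99×10^9)(3.752e-6)/(0.225)² = 6.66×10^5 N/C.

6.66e5 N/C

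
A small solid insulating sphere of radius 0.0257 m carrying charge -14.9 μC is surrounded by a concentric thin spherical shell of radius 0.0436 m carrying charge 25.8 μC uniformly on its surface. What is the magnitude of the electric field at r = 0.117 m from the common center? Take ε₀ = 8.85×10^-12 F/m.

Use a concentric Gaussian sphere at r = 0.117 m (r > 0.0436 m, enclosing both).
Q_enc = (-14.9 μC) + (25.8 μC) = 1.09×10^-5 C.
By Gauss's law, ∮E·dA = E·4πr² = Q_enc/ε₀.
E = |Q_enc|/(4πε₀r²) = (1.09×10^-5)/(4π·8.85×10^-12·(0.117)²) = 7.16×10^6 N/C.

7.16×10^6 V/m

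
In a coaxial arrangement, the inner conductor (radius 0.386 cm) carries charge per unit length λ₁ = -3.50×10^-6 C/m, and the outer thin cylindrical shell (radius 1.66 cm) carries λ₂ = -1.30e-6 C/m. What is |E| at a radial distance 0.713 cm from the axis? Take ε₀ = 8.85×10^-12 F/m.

Take a coaxial cylindrical Gaussian surface of radius r = 0.713 cm and length L (between the conductors, 0.386 cm < r < 1.66 cm).
Only the inner wire is enclosed; the outer shell contributes nothing inside itself. λ_enc = λ₁ = -3.50e-6 C/m.
By Gauss's law (flux through the curved wall only), E·2πrL = λ_enc L/ε₀.
E = |λ_enc|/(2πε₀r) = (3.50×10^-6)/(2π·8.85×10^-12·0.00713) = 8.83×10^6 N/C.

|E| = 8.83×10^6 V/m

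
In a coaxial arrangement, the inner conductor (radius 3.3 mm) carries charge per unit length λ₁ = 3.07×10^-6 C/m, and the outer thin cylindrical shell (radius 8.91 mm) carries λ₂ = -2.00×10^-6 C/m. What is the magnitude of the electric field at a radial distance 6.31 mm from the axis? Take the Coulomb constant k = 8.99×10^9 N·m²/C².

8.75×10^6 V/m

Take a coaxial cylindrical Gaussian surface of radius r = 6.31 mm and length L (between the conductors, 3.3 mm < r < 8.91 mm).
Only the inner wire is enclosed; the outer shell contributes nothing inside itself. λ_enc = λ₁ = 3.07e-6 C/m.
Gauss's law: E·2πrL = λ_enc L/ε₀.
E = 2k|λ_enc|/r = 2(8.99×10^9)(3.07×10^-6)/(0.00631) = 8.75×10^6 N/C.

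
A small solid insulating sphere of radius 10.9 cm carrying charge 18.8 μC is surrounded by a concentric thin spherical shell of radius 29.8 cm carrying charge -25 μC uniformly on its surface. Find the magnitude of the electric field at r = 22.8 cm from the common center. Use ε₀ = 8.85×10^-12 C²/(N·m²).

Use a concentric Gaussian sphere at r = 22.8 cm (between the bodies, 10.9 cm < r < 29.8 cm).
Only the inner charge is enclosed; the outer shell contributes nothing inside itself. Q_enc = 18.8 μC = 1.88×10^-5 C.
Since E is radial and uniform over the Gaussian sphere, Φ = E·4πr² = Q_enc/ε₀.
E = |Q_enc|/(4πε₀r²) = (1.88×10^-5)/(4π·8.85×10^-12·(0.228)²) = 3.25×10^6 N/C.

|E| ≈ 3.25e6 N/C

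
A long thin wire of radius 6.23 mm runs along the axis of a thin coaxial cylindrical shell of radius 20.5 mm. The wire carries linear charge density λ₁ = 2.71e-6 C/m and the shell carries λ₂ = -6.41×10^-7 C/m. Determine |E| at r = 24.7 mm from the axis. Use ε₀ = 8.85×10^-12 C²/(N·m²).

Coaxial Gaussian cylinder, radius r = 24.7 mm, length L (r > 20.5 mm, enclosing both).
λ_enc = λ₁ + λ₂ = (2.71×10^-6) + (-6.41×10^-7) = 2.069e-6 C/m.
Gauss's law: E·2πrL = λ_enc L/ε₀.
E = |λ_enc|/(2πε₀r) = (2.069×10^-6)/(2π·8.85×10^-12·0.0247) = 1.51×10^6 N/C.

1.51×10^6 N/C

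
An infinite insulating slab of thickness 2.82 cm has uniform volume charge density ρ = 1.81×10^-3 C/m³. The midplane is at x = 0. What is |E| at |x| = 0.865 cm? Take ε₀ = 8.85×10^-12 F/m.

|E| = 1.77×10^6 N/C

By symmetry E is perpendicular to the slab. A Gaussian pillbox from −0.865 cm to +0.865 cm (face area A) lies entirely within the slab.
Q_enc = ρ·(2x)·A and flux = 2EA, so 2EA = 2ρxA/ε₀ ⇒ E = |ρ|x/ε₀.
E = (1.81e-3)(0.00865)/(8.85×10^-12) = 1.77×10^6 N/C.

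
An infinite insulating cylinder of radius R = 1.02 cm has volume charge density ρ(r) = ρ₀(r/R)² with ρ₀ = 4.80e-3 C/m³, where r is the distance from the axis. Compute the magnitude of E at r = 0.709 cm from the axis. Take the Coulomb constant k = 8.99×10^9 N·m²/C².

|E| ≈ 4.64×10^5 N/C

Choose a coaxial cylinder of radius r = 0.709 cm (arbitrary length L) as the Gaussian surface (r < R).
λ_enc = ∫₀^r ρ(r')·2πr' dr' = (2πρ₀/R²)·r^4/4 = 1.831e-7 C/m.
Since E is radial and uniform over the curved surface, Φ = E·2πrL = Q_enc/ε₀ = λ_enc L/ε₀.
E = 2k|λ_enc|/r = 2(8.99×10^9)(1.831×10^-7)/(0.00709) = 4.64e5 N/C.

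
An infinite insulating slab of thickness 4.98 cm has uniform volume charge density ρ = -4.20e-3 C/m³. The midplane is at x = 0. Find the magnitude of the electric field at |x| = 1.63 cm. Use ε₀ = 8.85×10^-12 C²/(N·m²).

By symmetry E is perpendicular to the slab. A Gaussian pillbox from −1.63 cm to +1.63 cm (face area A) lies entirely within the slab.
Q_enc = ρ·(2x)·A and flux = 2EA, so 2EA = 2ρxA/ε₀ ⇒ E = |ρ|x/ε₀.
E = (4.20×10^-3)(0.0163)/(8.85×10^-12) = 7.74e6 N/C.

|E| ≈ 7.74e6 N/C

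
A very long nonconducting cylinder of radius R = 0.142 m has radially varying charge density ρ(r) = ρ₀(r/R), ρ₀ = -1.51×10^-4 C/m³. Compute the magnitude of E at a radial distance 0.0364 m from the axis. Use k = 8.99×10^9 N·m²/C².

E = 5.31e4 V/m

Choose a coaxial cylinder of radius r = 0.0364 m (arbitrary length L) as the Gaussian surface (r < R).
λ_enc = ∫₀^r ρ(r')·2πr' dr' = (2πρ₀/R)·r^3/3 = -1.074×10^-7 C/m.
Since E is radial and uniform over the curved surface, Φ = E·2πrL = Q_enc/ε₀ = λ_enc L/ε₀.
E = 2k|λ_enc|/r = 2(8.99×10^9)(1.074×10^-7)/(0.0364) = 5.31×10^4 N/C.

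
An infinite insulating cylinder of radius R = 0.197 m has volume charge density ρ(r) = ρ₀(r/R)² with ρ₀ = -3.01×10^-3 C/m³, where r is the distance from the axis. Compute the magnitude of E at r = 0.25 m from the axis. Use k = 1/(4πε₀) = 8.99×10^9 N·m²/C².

1.32×10^7 N/C

Take a coaxial cylindrical Gaussian surface of radius r = 0.25 m and length L (r > R, full charge per length enclosed).
λ_enc = 2π ∫₀^R ρ₀(r'/R)^2 r' dr' = 2πρ₀R²/4 = -1.835×10^-4 C/m.
Gauss's law: E·2πrL = λ_enc L/ε₀.
E = 2k|λ_enc|/r = 2(8.99×10^9)(1.835×10^-4)/(0.25) = 1.32e7 N/C.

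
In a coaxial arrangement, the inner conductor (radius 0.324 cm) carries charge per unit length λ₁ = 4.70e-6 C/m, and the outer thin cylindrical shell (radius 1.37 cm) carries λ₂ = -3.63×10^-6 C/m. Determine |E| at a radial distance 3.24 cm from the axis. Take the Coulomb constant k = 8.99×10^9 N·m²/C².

Take a coaxial cylindrical Gaussian surface of radius r = 3.24 cm and length L (r > 1.37 cm, enclosing both).
λ_enc = λ₁ + λ₂ = (4.70×10^-6) + (-3.63×10^-6) = 1.07×10^-6 C/m.
Applying ∮E·dA = Q_enc/ε₀ with the end caps contributing no flux:
E = 2k|λ_enc|/r = 2(8.99×10^9)(1.07×10^-6)/(0.0324) = 5.94×10^5 N/C.

5.94×10^5 V/m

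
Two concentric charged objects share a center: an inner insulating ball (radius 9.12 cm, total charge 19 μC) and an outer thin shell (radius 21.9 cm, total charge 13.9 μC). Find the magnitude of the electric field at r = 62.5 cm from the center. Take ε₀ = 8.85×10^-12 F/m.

7.57e5 N/C

Use a concentric Gaussian sphere at r = 62.5 cm (r > 21.9 cm, enclosing both).
Q_enc = (19 μC) + (13.9 μC) = 3.29e-5 C.
Gauss's law: E·4πr² = Q_enc/ε₀.
E = |Q_enc|/(4πε₀r²) = (3.29×10^-5)/(4π·8.85×10^-12·(0.625)²) = 7.57e5 N/C.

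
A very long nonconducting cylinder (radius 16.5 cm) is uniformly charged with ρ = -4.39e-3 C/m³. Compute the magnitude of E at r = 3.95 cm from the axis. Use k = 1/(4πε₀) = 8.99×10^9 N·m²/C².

Coaxial Gaussian cylinder, radius r = 3.95 cm, length L (r < R).
Charge inside radius r per length L is ρ·πr²·L, so λ_enc = ρπr² = -2.152×10^-5 C/m.
By Gauss's law (flux through the curved wall only), E·2πrL = λ_enc L/ε₀.
E = 2k|λ_enc|/r = 2(8.99×10^9)(2.152×10^-5)/(0.0395) = 9.79×10^6 N/C.

|E| = 9.79e6 V/m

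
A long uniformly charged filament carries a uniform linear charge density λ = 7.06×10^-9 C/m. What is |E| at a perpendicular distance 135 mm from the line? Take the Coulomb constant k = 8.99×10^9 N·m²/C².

Take a coaxial cylindrical Gaussian surface of radius r = 135 mm and length L.
Q_enc = λL, so λ_enc = 7.06×10^-9 C/m.
Since E is radial and uniform over the curved surface, Φ = E·2πrL = Q_enc/ε₀ = λ_enc L/ε₀.
E = 2k|λ_enc|/r = 2(8.99×10^9)(7.06e-9)/(0.135) = 940 N/C.

E ≈ 940 V/m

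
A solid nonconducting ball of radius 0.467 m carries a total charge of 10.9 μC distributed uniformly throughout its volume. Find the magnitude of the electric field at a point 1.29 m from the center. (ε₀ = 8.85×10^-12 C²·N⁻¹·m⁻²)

E = 5.89×10^4 N/C

Take a concentric spherical Gaussian surface of radius r = 1.29 m (r > R, so the entire charge is enclosed).
Q_enc = 10.9 μC = 1.09×10^-5 C.
Applying ∮E·dA = Q_enc/ε₀ with Φ = E(4πr²):
E = |Q_enc|/(4πε₀r²) = (1.09e-5)/(4π·8.85×10^-12·(1.29)²) = 5.89×10^4 N/C.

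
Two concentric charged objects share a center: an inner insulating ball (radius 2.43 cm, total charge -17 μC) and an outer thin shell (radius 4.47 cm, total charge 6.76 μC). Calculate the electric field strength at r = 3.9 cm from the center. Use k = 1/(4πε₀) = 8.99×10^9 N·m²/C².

E = 1.00×10^8 N/C

Symmetry ⇒ E = E(r) r̂. Gaussian sphere of radius r = 3.9 cm (between the bodies, 2.43 cm < r < 4.47 cm).
Only the inner charge is enclosed; the outer shell contributes nothing inside itself. Q_enc = -17 μC = -1.70×10^-5 C.
Since E is radial and uniform over the Gaussian sphere, Φ = E·4πr² = Q_enc/ε₀.
E = k|Q_enc|/r² = (8.99×10^9)(1.70e-5)/(0.039)² = 1.00×10^8 N/C.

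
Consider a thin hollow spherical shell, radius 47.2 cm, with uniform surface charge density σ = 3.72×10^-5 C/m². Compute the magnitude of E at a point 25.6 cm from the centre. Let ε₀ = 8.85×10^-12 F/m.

Take a concentric spherical Gaussian surface of radius r = 25.6 cm (inside the shell, r < 47.2 cm).
All the charge is outside the Gaussian surface: Q_enc = 0, hence E = 0 everywhere inside the shell.

|E| = 0 N/C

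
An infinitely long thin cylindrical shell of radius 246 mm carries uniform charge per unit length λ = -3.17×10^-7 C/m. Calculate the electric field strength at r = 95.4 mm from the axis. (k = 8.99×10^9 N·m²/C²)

By cylindrical symmetry E is radial; use a coaxial Gaussian cylinder of radius 95.4 mm and length L (r < 246 mm, inside the shell).
All the surface charge lies outside this cylinder: Q_enc = 0, hence E = 0.

E = 0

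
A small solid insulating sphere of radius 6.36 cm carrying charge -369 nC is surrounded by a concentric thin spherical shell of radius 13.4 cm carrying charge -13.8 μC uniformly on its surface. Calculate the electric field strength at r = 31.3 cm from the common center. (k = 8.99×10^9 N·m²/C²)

Take a concentric spherical Gaussian surface of radius r = 31.3 cm (r > 13.4 cm, enclosing both).
Q_enc = (-369 nC) + (-13.8 μC) = -1.417e-5 C.
By Gauss's law, ∮E·dA = E·4πr² = Q_enc/ε₀.
E = k|Q_enc|/r² = (8.99×10^9)(1.417×10^-5)/(0.313)² = 1.30×10^6 N/C.

E = 1.30e6 N/C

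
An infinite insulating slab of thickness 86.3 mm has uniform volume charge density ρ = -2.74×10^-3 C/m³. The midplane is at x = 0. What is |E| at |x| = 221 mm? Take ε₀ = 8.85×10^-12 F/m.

E ≈ 1.34×10^7 N/C

The point |x| = 221 mm lies outside the slab (half-thickness 0.04315 m). A symmetric pillbox spanning the full slab encloses Q_enc = ρ·d·A.
Flux = 2EA ⇒ E = |ρ|d/(2ε₀), independent of distance outside.
E = (2.74×10^-3)(0.0863)/(2·8.85×10^-12) = 1.34×10^7 N/C.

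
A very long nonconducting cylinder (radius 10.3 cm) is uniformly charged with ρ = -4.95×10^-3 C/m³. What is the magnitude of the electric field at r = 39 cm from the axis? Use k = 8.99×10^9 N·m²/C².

Coaxial Gaussian cylinder, radius r = 39 cm, length L (r > 10.3 cm, full cross-section enclosed).
λ_enc = ρ·πR² = (-4.95×10^-3)π(0.103)² = -1.65e-4 C/m.
By Gauss's law (flux through the curved wall only), E·2πrL = λ_enc L/ε₀.
E = 2k|λ_enc|/r = 2(8.99×10^9)(1.65e-4)/(0.39) = 7.61e6 N/C.

|E| ≈ 7.61×10^6 V/m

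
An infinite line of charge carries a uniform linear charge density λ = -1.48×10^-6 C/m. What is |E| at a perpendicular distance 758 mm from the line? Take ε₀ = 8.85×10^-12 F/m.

By cylindrical symmetry E is radial; use a coaxial Gaussian cylinder of radius 758 mm and length L.
Q_enc = λL, so λ_enc = -1.48×10^-6 C/m.
Since E is radial and uniform over the curved surface, Φ = E·2πrL = Q_enc/ε₀ = λ_enc L/ε₀.
E = |λ_enc|/(2πε₀r) = (1.48×10^-6)/(2π·8.85×10^-12·0.758) = 3.51×10^4 N/C.

3.51e4 N/C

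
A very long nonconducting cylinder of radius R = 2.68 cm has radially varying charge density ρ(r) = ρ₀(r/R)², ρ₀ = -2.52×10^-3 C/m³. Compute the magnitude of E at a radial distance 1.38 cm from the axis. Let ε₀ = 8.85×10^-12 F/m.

E ≈ 2.60e5 N/C

Coaxial Gaussian cylinder, radius r = 1.38 cm, length L (r < R).
λ_enc = ∫₀^r ρ(r')·2πr' dr' = (2πρ₀/R²)·r^4/4 = -1.999×10^-7 C/m.
Since E is radial and uniform over the curved surface, Φ = E·2πrL = Q_enc/ε₀ = λ_enc L/ε₀.
E = |λ_enc|/(2πε₀r) = (1.999×10^-7)/(2π·8.85×10^-12·0.0138) = 2.60×10^5 N/C.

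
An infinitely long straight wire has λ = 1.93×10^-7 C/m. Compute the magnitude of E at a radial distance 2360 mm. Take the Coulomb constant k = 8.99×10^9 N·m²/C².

Choose a coaxial cylinder of radius r = 2360 mm (arbitrary length L) as the Gaussian surface.
Q_enc = λL, so λ_enc = 1.93×10^-7 C/m.
Applying ∮E·dA = Q_enc/ε₀ with the end caps contributing no flux:
E = 2k|λ_enc|/r = 2(8.99×10^9)(1.93×10^-7)/(2.36) = 1.47×10^3 N/C.

E ≈ 1.47×10^3 N/C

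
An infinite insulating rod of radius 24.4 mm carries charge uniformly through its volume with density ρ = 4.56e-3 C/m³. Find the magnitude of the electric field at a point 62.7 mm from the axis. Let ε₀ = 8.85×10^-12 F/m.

Take a coaxial cylindrical Gaussian surface of radius r = 62.7 mm and length L (r > 24.4 mm, full cross-section enclosed).
λ_enc = ρ·πR² = (4.56e-3)π(0.0244)² = 8.529×10^-6 C/m.
Gauss's law: E·2πrL = λ_enc L/ε₀.
E = |λ_enc|/(2πε₀r) = (8.529×10^-6)/(2π·8.85×10^-12·0.0627) = 2.45×10^6 N/C.

|E| ≈ 2.45×10^6 N/C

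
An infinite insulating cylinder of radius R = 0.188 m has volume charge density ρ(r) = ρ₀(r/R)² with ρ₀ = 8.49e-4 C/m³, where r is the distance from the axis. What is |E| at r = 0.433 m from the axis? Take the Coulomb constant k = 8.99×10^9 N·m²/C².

Take a coaxial cylindrical Gaussian surface of radius r = 0.433 m and length L (r > R, full charge per length enclosed).
λ_enc = 2π ∫₀^R ρ₀(r'/R)^2 r' dr' = 2πρ₀R²/4 = 4.713e-5 C/m.
Since E is radial and uniform over the curved surface, Φ = E·2πrL = Q_enc/ε₀ = λ_enc L/ε₀.
E = 2k|λ_enc|/r = 2(8.99×10^9)(4.713×10^-5)/(0.433) = 1.96×10^6 N/C.

|E| = 1.96e6 N/C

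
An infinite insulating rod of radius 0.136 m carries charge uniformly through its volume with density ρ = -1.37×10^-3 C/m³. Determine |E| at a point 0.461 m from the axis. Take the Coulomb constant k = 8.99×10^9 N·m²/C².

Take a coaxial cylindrical Gaussian surface of radius r = 0.461 m and length L (r > 0.136 m, full cross-section enclosed).
λ_enc = ρ·πR² = (-1.37e-3)π(0.136)² = -7.961e-5 C/m.
Applying ∮E·dA = Q_enc/ε₀ with the end caps contributing no flux:
E = 2k|λ_enc|/r = 2(8.99×10^9)(7.961×10^-5)/(0.461) = 3.10e6 N/C.

E ≈ 3.10×10^6 N/C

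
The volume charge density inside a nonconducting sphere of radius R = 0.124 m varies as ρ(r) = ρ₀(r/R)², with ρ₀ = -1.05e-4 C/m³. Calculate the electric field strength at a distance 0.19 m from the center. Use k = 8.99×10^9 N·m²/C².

|E| = 1.25×10^5 V/m

By spherical symmetry E is radial; choose a Gaussian sphere of radius r = 0.19 m (r > R, all charge enclosed).
Q_enc = 4π ∫₀^R ρ₀(r'/R)^2 r'² dr' = 4πρ₀R³/5 = -5.031×10^-7 C.
Applying ∮E·dA = Q_enc/ε₀ with Φ = E(4πr²):
E = k|Q_enc|/r² = (8.99×10^9)(5.031×10^-7)/(0.19)² = 1.25×10^5 N/C.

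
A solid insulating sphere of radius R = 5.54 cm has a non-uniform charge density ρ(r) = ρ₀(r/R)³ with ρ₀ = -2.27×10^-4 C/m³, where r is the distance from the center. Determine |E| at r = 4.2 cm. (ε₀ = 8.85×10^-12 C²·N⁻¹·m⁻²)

|E| ≈ 7.82×10^4 N/C

Use a concentric Gaussian sphere at r = 4.2 cm (r < R).
Integrate the density: Q_enc = 4π ∫₀^r ρ₀(r'/R)^3 r'² dr' = 4πρ₀ r^6/(6·R³) = -1.535×10^-8 C.
Applying ∮E·dA = Q_enc/ε₀ with Φ = E(4πr²):
E = |Q_enc|/(4πε₀r²) = (1.535×10^-8)/(4π·8.85×10^-12·(0.042)²) = 7.82×10^4 N/C.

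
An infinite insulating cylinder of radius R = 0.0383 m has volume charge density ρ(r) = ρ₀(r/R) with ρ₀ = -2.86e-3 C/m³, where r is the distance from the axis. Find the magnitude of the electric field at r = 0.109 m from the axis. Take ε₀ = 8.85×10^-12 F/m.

Coaxial Gaussian cylinder, radius r = 0.109 m, length L (r > R, full charge per length enclosed).
λ_enc = 2π ∫₀^R ρ₀(r'/R)^1 r' dr' = 2πρ₀R²/3 = -8.787×10^-6 C/m.
Gauss's law: E·2πrL = λ_enc L/ε₀.
E = |λ_enc|/(2πε₀r) = (8.787×10^-6)/(2π·8.85×10^-12·0.109) = 1.45×10^6 N/C.

E = 1.45×10^6 N/C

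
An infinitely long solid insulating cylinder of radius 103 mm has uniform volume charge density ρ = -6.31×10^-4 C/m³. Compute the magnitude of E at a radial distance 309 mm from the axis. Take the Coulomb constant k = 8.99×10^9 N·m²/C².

|E| ≈ 1.22×10^6 N/C

Coaxial Gaussian cylinder, radius r = 309 mm, length L (r > 103 mm, full cross-section enclosed).
λ_enc = ρ·πR² = (-6.31×10^-4)π(0.103)² = -2.103×10^-5 C/m.
Gauss's law: E·2πrL = λ_enc L/ε₀.
E = 2k|λ_enc|/r = 2(8.99×10^9)(2.103×10^-5)/(0.309) = 1.22×10^6 N/C.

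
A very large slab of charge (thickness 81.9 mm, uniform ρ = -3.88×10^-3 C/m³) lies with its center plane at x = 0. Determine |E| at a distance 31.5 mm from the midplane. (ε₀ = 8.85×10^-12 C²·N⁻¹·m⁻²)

By symmetry E is perpendicular to the slab. A Gaussian pillbox from −31.5 mm to +31.5 mm (face area A) lies entirely within the slab.
Q_enc = ρ·(2x)·A and flux = 2EA, so 2EA = 2ρxA/ε₀ ⇒ E = |ρ|x/ε₀.
E = (3.88×10^-3)(0.0315)/(8.85×10^-12) = 1.38×10^7 N/C.

E ≈ 1.38×10^7 V/m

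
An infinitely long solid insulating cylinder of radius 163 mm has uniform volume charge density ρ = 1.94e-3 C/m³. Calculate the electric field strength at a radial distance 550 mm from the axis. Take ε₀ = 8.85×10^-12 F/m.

|E| = 5.29×10^6 N/C

Coaxial Gaussian cylinder, radius r = 550 mm, length L (r > 163 mm, full cross-section enclosed).
λ_enc = ρ·πR² = (1.94e-3)π(0.163)² = 1.619×10^-4 C/m.
Applying ∮E·dA = Q_enc/ε₀ with the end caps contributing no flux:
E = |λ_enc|/(2πε₀r) = (1.619e-4)/(2π·8.85×10^-12·0.55) = 5.29×10^6 N/C.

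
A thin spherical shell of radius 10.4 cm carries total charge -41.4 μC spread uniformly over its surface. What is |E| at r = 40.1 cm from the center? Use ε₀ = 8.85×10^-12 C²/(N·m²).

|E| = 2.32e6 N/C

Symmetry ⇒ E = E(r) r̂. Gaussian sphere of radius r = 40.1 cm (r > 10.4 cm).
The entire shell is enclosed: Q_enc = -4.14×10^-5 C.
Applying ∮E·dA = Q_enc/ε₀ with Φ = E(4πr²):
E = |Q_enc|/(4πε₀r²) = (4.14e-5)/(4π·8.85×10^-12·(0.401)²) = 2.32×10^6 N/C.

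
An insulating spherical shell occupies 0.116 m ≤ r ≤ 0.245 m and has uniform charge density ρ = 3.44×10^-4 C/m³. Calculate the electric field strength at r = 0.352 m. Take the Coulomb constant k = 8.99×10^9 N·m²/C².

Symmetry ⇒ E = E(r) r̂. Gaussian sphere of radius r = 0.352 m (r > 0.245 m, enclosing the whole shell).
Q_enc = ρ·(4π/3)(b³ − a³) = (3.44×10^-4)·(4π/3)·((0.245)³ − (0.116)³) = 1.894×10^-5 C.
Since E is radial and uniform over the Gaussian sphere, Φ = E·4πr² = Q_enc/ε₀.
E = k|Q_enc|/r² = (8.99×10^9)(1.894×10^-5)/(0.352)² = 1.37×10^6 N/C.

1.37×10^6 N/C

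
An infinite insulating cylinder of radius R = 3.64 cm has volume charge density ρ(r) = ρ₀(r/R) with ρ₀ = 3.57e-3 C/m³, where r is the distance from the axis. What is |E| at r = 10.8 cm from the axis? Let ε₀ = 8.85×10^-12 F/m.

Coaxial Gaussian cylinder, radius r = 10.8 cm, length L (r > R, full charge per length enclosed).
λ_enc = 2π ∫₀^R ρ₀(r'/R)^1 r' dr' = 2πρ₀R²/3 = 9.907×10^-6 C/m.
Since E is radial and uniform over the curved surface, Φ = E·2πrL = Q_enc/ε₀ = λ_enc L/ε₀.
E = |λ_enc|/(2πε₀r) = (9.907×10^-6)/(2π·8.85×10^-12·0.108) = 1.65×10^6 N/C.

E = 1.65×10^6 N/C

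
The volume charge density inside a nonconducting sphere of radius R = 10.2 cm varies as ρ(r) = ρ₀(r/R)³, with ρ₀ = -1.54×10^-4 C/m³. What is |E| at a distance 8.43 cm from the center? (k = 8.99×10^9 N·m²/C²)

Take a concentric spherical Gaussian surface of radius r = 8.43 cm (r < R).
Integrate the density: Q_enc = 4π ∫₀^r ρ₀(r'/R)^3 r'² dr' = 4πρ₀ r^6/(6·R³) = -1.091×10^-7 C.
Since E is radial and uniform over the Gaussian sphere, Φ = E·4πr² = Q_enc/ε₀.
E = k|Q_enc|/r² = (8.99×10^9)(1.091e-7)/(0.0843)² = 1.38×10^5 N/C.

|E| = 1.38×10^5 V/m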